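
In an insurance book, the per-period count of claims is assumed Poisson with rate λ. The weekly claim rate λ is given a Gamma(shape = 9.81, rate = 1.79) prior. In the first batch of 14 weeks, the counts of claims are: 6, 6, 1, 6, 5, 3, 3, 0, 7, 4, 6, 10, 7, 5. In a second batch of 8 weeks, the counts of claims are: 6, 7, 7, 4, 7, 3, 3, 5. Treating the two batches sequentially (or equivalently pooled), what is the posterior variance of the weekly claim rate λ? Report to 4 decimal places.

With a Gamma(shape α, rate β) prior, the Poisson likelihood is conjugate: the posterior is Gamma(α + ΣXᵢ, β + n).
Batch 1: sum of counts S = 69 over n = 14 weeks.
After batch 1: Gamma(α+S, β+n) = Gamma(9.81+69, 1.79+14) = Gamma(78.81, 15.79).
Batch 2: sum of counts S = 42 over n = 8 weeks.
After batch 2: Gamma(α+S, β+n) = Gamma(78.81+42, 15.79+8) = Gamma(120.81, 23.79).
Var = α/β² = 120.81/23.79² = 0.2135.

0.2135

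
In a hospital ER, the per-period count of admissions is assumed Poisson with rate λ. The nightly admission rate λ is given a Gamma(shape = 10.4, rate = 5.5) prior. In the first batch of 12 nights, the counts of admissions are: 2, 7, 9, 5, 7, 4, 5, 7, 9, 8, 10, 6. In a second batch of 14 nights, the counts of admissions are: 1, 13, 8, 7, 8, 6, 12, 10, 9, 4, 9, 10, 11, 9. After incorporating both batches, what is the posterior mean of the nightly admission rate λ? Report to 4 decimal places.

With a Gamma(shape α, rate β) prior, the Poisson likelihood is conjugate: the posterior is Gamma(α + ΣXᵢ, β + n).
Batch 1: sum of counts S = 79 over n = 12 nights.
After batch 1: Gamma(α+S, β+n) = Gamma(10.4+79, 5.5+12) = Gamma(89.4, 17.5).
Batch 2: sum of counts S = 117 over n = 14 nights.
After batch 2: Gamma(α+S, β+n) = Gamma(89.4+117, 17.5+14) = Gamma(206.4, 31.5).
Posterior mean = α/β = 206.4/31.5 = 6.5524.

6.5524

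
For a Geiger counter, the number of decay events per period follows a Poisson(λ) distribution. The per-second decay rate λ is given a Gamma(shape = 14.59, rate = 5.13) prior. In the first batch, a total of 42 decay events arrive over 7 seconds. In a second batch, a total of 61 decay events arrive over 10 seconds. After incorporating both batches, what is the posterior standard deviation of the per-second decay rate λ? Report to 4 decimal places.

0.4900

With a Gamma(shape α, rate β) prior, the Poisson likelihood is conjugate: the posterior is Gamma(α + ΣXᵢ, β + n).
After batch 1: Gamma(α+S, β+n) = Gamma(14.59+42, 5.13+7) = Gamma(56.59, 12.13).
After batch 2: Gamma(α+S, β+n) = Gamma(56.59+61, 12.13+10) = Gamma(117.59, 22.13).
SD = √α/β = √117.59/22.13 = 0.4900.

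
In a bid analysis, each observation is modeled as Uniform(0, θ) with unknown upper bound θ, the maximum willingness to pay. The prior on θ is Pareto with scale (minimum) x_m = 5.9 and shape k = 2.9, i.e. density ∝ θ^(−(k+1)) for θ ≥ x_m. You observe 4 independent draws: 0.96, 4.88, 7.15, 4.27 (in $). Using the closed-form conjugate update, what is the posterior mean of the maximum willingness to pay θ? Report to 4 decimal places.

8.3619

A Pareto(scale x_m, shape k) prior on the upper bound θ of Uniform(0, θ) is conjugate: posterior is Pareto(max(x_m, max xᵢ), k + n).
Sample maximum = 7.15; prior scale x_m = 5.9 → posterior scale = max = 7.15.
Posterior shape = 2.9 + 4 = 6.9.
E[θ|data] = k·x_m/(k−1) = 6.9·7.15/5.9 = 8.3619.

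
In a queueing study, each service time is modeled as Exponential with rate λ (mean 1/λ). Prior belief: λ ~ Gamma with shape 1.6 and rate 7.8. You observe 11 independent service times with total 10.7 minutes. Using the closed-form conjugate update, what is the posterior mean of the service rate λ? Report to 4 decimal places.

0.6811

With a Gamma(shape α, rate β) prior on the exponential rate λ, the posterior after n observations with total T = Σxᵢ is Gamma(α+n, β+T).
Posterior: Gamma(1.6+11, 7.8+10.7) = Gamma(12.6, 18.5).
Posterior mean of λ = α/β = 12.6/18.5 = 0.6811.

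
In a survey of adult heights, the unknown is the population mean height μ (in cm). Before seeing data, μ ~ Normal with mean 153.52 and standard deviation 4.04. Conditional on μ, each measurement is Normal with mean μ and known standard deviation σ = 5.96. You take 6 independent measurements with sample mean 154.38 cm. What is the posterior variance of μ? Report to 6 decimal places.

For Normal data with known variance σ², a Normal(μ₀, σ₀²) prior on μ is conjugate. Posterior precision = 1/σ₀² + n/σ²; posterior mean is the precision-weighted average of μ₀ and x̄.
σ₀² = 4.04² = 16.3216, σ² = 5.96² = 35.5216; σ² + n·σ₀² = 35.5216 + 6·16.3216 = 133.4512.
Posterior precision = 1/σ₀² + n/σ² = 1/16.3216 + 6/35.5216 = (σ² + n·σ₀²)/(σ₀²σ²) = 133.4512/(16.3216·35.5216); posterior variance σₙ² = σ₀²σ²/(σ² + n·σ₀²) = 16.3216·35.5216/133.4512 = 4.344430.

4.344430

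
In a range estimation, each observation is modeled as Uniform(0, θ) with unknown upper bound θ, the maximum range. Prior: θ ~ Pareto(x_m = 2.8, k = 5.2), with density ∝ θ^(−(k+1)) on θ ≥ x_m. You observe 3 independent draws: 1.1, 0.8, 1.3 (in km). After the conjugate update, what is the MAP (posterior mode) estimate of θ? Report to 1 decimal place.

2.8

A Pareto(scale x_m, shape k) prior on the upper bound θ of Uniform(0, θ) is conjugate: posterior is Pareto(max(x_m, max xᵢ), k + n).
Sample maximum = 1.3; prior scale x_m = 2.8 → posterior scale = max = 2.8.
Posterior shape = 5.2 + 3 = 8.2.
The Pareto density is decreasing on [x_m, ∞), so the mode is x_m = 2.8.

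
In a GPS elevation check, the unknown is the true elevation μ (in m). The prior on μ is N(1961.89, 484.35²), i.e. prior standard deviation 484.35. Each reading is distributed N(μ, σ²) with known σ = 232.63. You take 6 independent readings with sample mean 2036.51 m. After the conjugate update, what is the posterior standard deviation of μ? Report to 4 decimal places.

For Normal data with known variance σ², a Normal(μ₀, σ₀²) prior on μ is conjugate. Posterior precision = 1/σ₀² + n/σ²; posterior mean is the precision-weighted average of μ₀ and x̄.
σ₀² = 484.35² = 234594.9225, σ² = 232.63² = 54116.7169; σ² + n·σ₀² = 54116.7169 + 6·234594.9225 = 1461686.2519.
Posterior precision = 1/σ₀² + n/σ² = 1/234594.9225 + 6/54116.7169 = (σ² + n·σ₀²)/(σ₀²σ²) = 1461686.2519/(234594.9225·54116.7169); posterior variance σₙ² = σ₀²σ²/(σ² + n·σ₀²) = 234594.9225·54116.7169/1461686.2519 = 8685.521254.
Posterior SD = √σₙ² = √(234594.9225·54116.7169/1461686.2519) = 93.1961.

93.1961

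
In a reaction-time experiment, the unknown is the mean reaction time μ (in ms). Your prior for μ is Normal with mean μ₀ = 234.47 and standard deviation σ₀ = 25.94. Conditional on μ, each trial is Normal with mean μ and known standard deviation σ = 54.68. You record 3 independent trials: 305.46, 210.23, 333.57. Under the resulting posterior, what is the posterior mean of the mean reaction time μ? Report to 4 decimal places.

For Normal data with known variance σ², a Normal(μ₀, σ₀²) prior on μ is conjugate. Posterior precision = 1/σ₀² + n/σ²; posterior mean is the precision-weighted average of μ₀ and x̄.
Σxᵢ = 305.46 + 210.23 + 333.57 = 849.26, so n·x̄ = 849.26.
σ₀² = 25.94² = 672.8836, σ² = 54.68² = 2989.9024; σ² + n·σ₀² = 2989.9024 + 3·672.8836 = 5008.5532.
Posterior mean = (μ₀/σ₀² + n·x̄/σ²)/(1/σ₀² + n/σ²) = (σ²·μ₀ + σ₀²·n·x̄)/(σ² + n·σ₀²) = (2989.9024·234.47 + 672.8836·849.26)/5008.5532 = 1272495.541864/5008.5532 = 254.0645.

254.0645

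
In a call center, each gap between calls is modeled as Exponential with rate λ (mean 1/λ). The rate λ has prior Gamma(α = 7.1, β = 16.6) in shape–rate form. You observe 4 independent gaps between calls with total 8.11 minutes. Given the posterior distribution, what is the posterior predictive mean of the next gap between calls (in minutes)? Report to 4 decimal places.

With a Gamma(shape α, rate β) prior on the exponential rate λ, the posterior after n observations with total T = Σxᵢ is Gamma(α+n, β+T).
Posterior: Gamma(7.1+4, 16.6+8.11) = Gamma(11.1, 24.71).
The predictive distribution for the next observation is Lomax; its mean is β/(α−1) = 24.71/10.1 = 2.4465.

2.4465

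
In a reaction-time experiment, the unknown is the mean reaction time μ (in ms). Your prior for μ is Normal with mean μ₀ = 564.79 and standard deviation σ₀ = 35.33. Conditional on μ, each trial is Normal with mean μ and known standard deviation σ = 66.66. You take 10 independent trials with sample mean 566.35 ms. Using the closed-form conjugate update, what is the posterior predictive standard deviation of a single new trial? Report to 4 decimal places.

69.0743

For Normal data with known variance σ², a Normal(μ₀, σ₀²) prior on μ is conjugate. Posterior precision = 1/σ₀² + n/σ²; posterior mean is the precision-weighted average of μ₀ and x̄.
σ₀² = 35.33² = 1248.2089, σ² = 66.66² = 4443.5556; σ² + n·σ₀² = 4443.5556 + 10·1248.2089 = 16925.6446.
Posterior precision = 1/σ₀² + n/σ² = 1/1248.2089 + 10/4443.5556 = (σ² + n·σ₀²)/(σ₀²σ²) = 16925.6446/(1248.2089·4443.5556); posterior variance σₙ² = σ₀²σ²/(σ² + n·σ₀²) = 1248.2089·4443.5556/16925.6446 = 327.697159.
Predictive variance for one new observation = σₙ² + σ² = 1248.2089·4443.5556/16925.6446 + 4443.5556 = σ²·(σ₀² + 16925.6446)/16925.6446 = 4443.5556·18173.8535/16925.6446 = 4771.252759; SD = √(4443.5556·18173.8535/16925.6446) = 69.0743.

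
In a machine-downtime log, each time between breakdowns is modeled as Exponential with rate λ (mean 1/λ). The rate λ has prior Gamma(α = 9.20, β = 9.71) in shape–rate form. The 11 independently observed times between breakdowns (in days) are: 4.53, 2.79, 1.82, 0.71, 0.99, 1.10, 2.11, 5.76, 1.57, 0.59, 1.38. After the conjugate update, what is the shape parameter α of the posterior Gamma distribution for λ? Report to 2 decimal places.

20.20

With a Gamma(shape α, rate β) prior on the exponential rate λ, the posterior after n observations with total T = Σxᵢ is Gamma(α+n, β+T).
Sum of observations T = 23.35 days; n = 11.
Posterior: Gamma(9.20+11, 9.71+23.35) = Gamma(20.20, 33.06).
Posterior α = 20.20.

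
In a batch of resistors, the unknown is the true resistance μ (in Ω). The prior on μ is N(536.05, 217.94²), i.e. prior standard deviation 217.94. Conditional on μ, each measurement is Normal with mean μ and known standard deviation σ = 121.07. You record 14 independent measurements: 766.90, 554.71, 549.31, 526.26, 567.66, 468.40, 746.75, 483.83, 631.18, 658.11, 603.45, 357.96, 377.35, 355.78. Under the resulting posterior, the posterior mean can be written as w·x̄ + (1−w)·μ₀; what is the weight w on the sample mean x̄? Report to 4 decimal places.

For Normal data with known variance σ², a Normal(μ₀, σ₀²) prior on μ is conjugate. Posterior precision = 1/σ₀² + n/σ²; posterior mean is the precision-weighted average of μ₀ and x̄.
σ₀² = 217.94² = 47497.8436, σ² = 121.07² = 14657.9449. Prior precision 1/σ₀² = 1/47497.8436; data precision n/σ² = 14/14657.9449.
w = (n/σ²)/(1/σ₀² + n/σ²) = n·σ₀²/(σ² + n·σ₀²) = 14·47497.8436/(14657.9449 + 14·47497.8436) = 664969.8104/679627.7553 = 0.9784.

0.9784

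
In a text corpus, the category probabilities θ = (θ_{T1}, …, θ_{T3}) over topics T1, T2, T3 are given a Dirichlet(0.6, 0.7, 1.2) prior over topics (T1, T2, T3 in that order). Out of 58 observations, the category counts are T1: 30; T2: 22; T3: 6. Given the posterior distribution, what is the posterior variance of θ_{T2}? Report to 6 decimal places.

The Dirichlet prior is conjugate to the Multinomial likelihood: each posterior αⱼ = prior αⱼ + observed count nⱼ.
Posterior concentration: (30.6, 22.7, 7.2), total = 60.5.
Var[θ_j] = α_j(Σα−α_j)/((Σα)²(Σα+1)) = 22.7·37.8/(60.5²·61.5) = 0.003812.

0.003812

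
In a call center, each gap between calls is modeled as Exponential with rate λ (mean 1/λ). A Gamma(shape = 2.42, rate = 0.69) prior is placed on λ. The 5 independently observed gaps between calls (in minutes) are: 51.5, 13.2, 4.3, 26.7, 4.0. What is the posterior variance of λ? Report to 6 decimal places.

0.000736

With a Gamma(shape α, rate β) prior on the exponential rate λ, the posterior after n observations with total T = Σxᵢ is Gamma(α+n, β+T).
Sum of observations T = 99.7 minutes; n = 5.
Posterior: Gamma(2.42+5, 0.69+99.7) = Gamma(7.42, 100.39).
Var = α/β² = 0.000736.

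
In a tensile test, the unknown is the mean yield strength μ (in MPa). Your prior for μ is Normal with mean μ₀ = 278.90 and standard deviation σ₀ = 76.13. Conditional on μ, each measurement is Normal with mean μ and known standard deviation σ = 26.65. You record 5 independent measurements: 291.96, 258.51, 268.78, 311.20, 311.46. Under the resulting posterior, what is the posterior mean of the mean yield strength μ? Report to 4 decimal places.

For Normal data with known variance σ², a Normal(μ₀, σ₀²) prior on μ is conjugate. Posterior precision = 1/σ₀² + n/σ²; posterior mean is the precision-weighted average of μ₀ and x̄.
Σxᵢ = 291.96 + 258.51 + 268.78 + 311.20 + 311.46 = 1441.91, so n·x̄ = 1441.91.
σ₀² = 76.13² = 5795.7769, σ² = 26.65² = 710.2225; σ² + n·σ₀² = 710.2225 + 5·5795.7769 = 29689.107.
Posterior mean = (μ₀/σ₀² + n·x̄/σ²)/(1/σ₀² + n/σ²) = (σ²·μ₀ + σ₀²·n·x̄)/(σ² + n·σ₀²) = (710.2225·278.90 + 5795.7769·1441.91)/29689.107 = 8555069.725129/29689.107 = 288.1552.

288.1552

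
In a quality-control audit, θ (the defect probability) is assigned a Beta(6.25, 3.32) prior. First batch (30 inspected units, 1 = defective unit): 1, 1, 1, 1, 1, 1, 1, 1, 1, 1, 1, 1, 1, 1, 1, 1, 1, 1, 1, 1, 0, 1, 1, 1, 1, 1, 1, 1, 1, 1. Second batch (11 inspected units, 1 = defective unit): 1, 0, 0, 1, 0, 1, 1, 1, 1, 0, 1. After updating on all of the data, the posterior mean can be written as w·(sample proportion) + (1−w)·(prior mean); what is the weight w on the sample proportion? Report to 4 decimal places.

The Beta prior is conjugate to a Binomial/Bernoulli likelihood; the update adds successes to α and failures to β.
Total number of inspected units: n = 30 + 11 = 41.
Posterior mean = (α₀+k)/(α₀+β₀+n) = [n/(α₀+β₀+n)]·(k/n) + [(α₀+β₀)/(α₀+β₀+n)]·α₀/(α₀+β₀), so only n and the prior enter the weight.
The weight on the data is w = n/(α₀+β₀+n) = 41/(6.25+3.32+41) = 41/50.57 = 0.8108.

0.8108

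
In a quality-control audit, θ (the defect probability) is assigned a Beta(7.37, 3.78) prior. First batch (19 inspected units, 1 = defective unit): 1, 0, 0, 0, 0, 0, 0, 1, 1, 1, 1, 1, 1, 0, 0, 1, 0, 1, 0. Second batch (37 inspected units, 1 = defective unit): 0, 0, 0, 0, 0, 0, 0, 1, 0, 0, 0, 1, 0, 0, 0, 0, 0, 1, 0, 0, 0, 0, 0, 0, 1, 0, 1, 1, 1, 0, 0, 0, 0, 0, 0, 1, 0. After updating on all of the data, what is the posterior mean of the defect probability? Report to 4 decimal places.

The Beta prior is conjugate to a Binomial/Bernoulli likelihood; the update adds successes to α and failures to β.
After batch 1: Beta(7.37+9, 3.78+10) = Beta(16.37, 13.78).
After batch 2: Beta(16.37+8, 13.78+29) = Beta(24.37, 42.78).
Posterior mean = α/(α+β) = 24.37/67.15 = 0.3629.

0.3629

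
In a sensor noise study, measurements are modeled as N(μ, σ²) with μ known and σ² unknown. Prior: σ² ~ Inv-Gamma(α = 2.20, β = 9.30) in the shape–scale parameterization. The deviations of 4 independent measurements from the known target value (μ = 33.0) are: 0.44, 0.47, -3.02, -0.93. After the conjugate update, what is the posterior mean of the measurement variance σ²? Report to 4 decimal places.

With known mean μ and an Inverse-Gamma(α, β) prior on σ², the Normal likelihood is conjugate: posterior is Inv-Gamma(α + n/2, β + Σ(xᵢ−μ)²/2).
Σ(xᵢ−μ)² = (0.44)² + (0.47)² + (-3.02)² + (-0.93)² = 10.3998.
Posterior: Inv-Gamma(2.20 + 4/2, 9.30 + 10.3998/2) = Inv-Gamma(4.20, 14.49990).
E[σ²|data] = β/(α−1) = 14.49990/3.20 = 4.5312.

4.5312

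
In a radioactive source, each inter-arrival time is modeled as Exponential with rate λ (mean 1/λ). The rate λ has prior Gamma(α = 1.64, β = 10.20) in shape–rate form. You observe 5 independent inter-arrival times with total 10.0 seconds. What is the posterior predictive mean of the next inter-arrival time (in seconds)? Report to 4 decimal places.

With a Gamma(shape α, rate β) prior on the exponential rate λ, the posterior after n observations with total T = Σxᵢ is Gamma(α+n, β+T).
Posterior: Gamma(1.64+5, 10.20+10.0) = Gamma(6.64, 20.20).
The predictive distribution for the next observation is Lomax; its mean is β/(α−1) = 20.20/5.64 = 3.5816.

3.5816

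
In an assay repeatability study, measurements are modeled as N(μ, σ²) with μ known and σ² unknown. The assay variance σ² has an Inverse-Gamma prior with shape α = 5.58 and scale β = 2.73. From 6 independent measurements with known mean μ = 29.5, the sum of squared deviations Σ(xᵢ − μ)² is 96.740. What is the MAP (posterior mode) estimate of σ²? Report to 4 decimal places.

5.3340

With known mean μ and an Inverse-Gamma(α, β) prior on σ², the Normal likelihood is conjugate: posterior is Inv-Gamma(α + n/2, β + Σ(xᵢ−μ)²/2).
Posterior: Inv-Gamma(5.58 + 6/2, 2.73 + 96.740/2) = Inv-Gamma(8.58, 51.1000).
Mode = β/(α+1) = 51.1000/9.58 = 5.3340.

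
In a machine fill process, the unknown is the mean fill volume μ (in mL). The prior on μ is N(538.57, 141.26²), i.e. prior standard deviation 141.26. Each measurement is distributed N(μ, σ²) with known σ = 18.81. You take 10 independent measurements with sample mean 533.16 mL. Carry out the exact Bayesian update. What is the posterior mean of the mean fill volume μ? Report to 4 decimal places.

533.1696

For Normal data with known variance σ², a Normal(μ₀, σ₀²) prior on μ is conjugate. Posterior precision = 1/σ₀² + n/σ²; posterior mean is the precision-weighted average of μ₀ and x̄.
n·x̄ = 10·533.16 = 5331.6.
σ₀² = 141.26² = 19954.3876, σ² = 18.81² = 353.8161; σ² + n·σ₀² = 353.8161 + 10·19954.3876 = 199897.6921.
Posterior mean = (μ₀/σ₀² + n·x̄/σ²)/(1/σ₀² + n/σ²) = (σ²·μ₀ + σ₀²·n·x̄)/(σ² + n·σ₀²) = (353.8161·538.57 + 19954.3876·5331.6)/199897.6921 = 106579367.665137/199897.6921 = 533.1696.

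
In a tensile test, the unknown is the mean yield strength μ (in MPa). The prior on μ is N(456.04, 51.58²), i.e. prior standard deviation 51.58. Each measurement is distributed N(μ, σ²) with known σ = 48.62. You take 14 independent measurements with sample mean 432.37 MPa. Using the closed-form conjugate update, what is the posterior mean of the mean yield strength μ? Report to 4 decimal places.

433.7826

For Normal data with known variance σ², a Normal(μ₀, σ₀²) prior on μ is conjugate. Posterior precision = 1/σ₀² + n/σ²; posterior mean is the precision-weighted average of μ₀ and x̄.
n·x̄ = 14·432.37 = 6053.18.
σ₀² = 51.58² = 2660.4964, σ² = 48.62² = 2363.9044; σ² + n·σ₀² = 2363.9044 + 14·2660.4964 = 39610.854.
Posterior mean = (μ₀/σ₀² + n·x̄/σ²)/(1/σ₀² + n/σ²) = (σ²·μ₀ + σ₀²·n·x̄)/(σ² + n·σ₀²) = (2363.9044·456.04 + 2660.4964·6053.18)/39610.854 = 17182498.561128/39610.854 = 433.7826.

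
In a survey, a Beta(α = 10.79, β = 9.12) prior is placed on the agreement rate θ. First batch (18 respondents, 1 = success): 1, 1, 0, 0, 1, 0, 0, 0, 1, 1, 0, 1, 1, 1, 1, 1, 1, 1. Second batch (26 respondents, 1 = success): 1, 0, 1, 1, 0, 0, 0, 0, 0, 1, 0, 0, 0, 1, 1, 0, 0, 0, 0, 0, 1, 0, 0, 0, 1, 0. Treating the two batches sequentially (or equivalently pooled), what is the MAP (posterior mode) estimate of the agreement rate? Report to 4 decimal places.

The Beta prior is conjugate to a Binomial/Bernoulli likelihood; the update adds successes to α and failures to β.
After batch 1: Beta(10.79+12, 9.12+6) = Beta(22.79, 15.12).
After batch 2: Beta(22.79+8, 15.12+18) = Beta(30.79, 33.12).
Mode of Beta(a,b) for a,b>1 is (a−1)/(a+b−2) = 29.79/61.91 = 0.4812.

0.4812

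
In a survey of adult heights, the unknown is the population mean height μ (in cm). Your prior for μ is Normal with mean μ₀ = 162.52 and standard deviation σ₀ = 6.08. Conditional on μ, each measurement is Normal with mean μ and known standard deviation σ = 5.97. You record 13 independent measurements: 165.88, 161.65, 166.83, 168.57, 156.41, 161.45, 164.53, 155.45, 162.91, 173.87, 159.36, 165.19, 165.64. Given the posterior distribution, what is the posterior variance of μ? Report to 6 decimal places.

For Normal data with known variance σ², a Normal(μ₀, σ₀²) prior on μ is conjugate. Posterior precision = 1/σ₀² + n/σ²; posterior mean is the precision-weighted average of μ₀ and x̄.
σ₀² = 6.08² = 36.9664, σ² = 5.97² = 35.6409; σ² + n·σ₀² = 35.6409 + 13·36.9664 = 516.2041.
Posterior precision = 1/σ₀² + n/σ² = 1/36.9664 + 13/35.6409 = (σ² + n·σ₀²)/(σ₀²σ²) = 516.2041/(36.9664·35.6409); posterior variance σₙ² = σ₀²σ²/(σ² + n·σ₀²) = 36.9664·35.6409/516.2041 = 2.552316.

2.552316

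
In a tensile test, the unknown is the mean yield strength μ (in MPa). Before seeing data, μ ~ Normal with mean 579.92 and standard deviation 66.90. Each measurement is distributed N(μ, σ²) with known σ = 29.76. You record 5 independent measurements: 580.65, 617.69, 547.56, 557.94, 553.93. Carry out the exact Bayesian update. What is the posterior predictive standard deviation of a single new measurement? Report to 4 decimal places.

32.4969

For Normal data with known variance σ², a Normal(μ₀, σ₀²) prior on μ is conjugate. Posterior precision = 1/σ₀² + n/σ²; posterior mean is the precision-weighted average of μ₀ and x̄.
σ₀² = 66.90² = 4475.61, σ² = 29.76² = 885.6576; σ² + n·σ₀² = 885.6576 + 5·4475.61 = 23263.7076.
Posterior precision = 1/σ₀² + n/σ² = 1/4475.61 + 5/885.6576 = (σ² + n·σ₀²)/(σ₀²σ²) = 23263.7076/(4475.61·885.6576); posterior variance σₙ² = σ₀²σ²/(σ² + n·σ₀²) = 4475.61·885.6576/23263.7076 = 170.388060.
Predictive variance for one new observation = σₙ² + σ² = 4475.61·885.6576/23263.7076 + 885.6576 = σ²·(σ₀² + 23263.7076)/23263.7076 = 885.6576·27739.3176/23263.7076 = 1056.045660; SD = √(885.6576·27739.3176/23263.7076) = 32.4969.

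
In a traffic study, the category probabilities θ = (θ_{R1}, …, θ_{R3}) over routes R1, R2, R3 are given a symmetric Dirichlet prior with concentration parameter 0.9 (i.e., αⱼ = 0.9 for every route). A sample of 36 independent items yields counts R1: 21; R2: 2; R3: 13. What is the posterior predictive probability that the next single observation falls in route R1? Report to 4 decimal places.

The Dirichlet prior is conjugate to the Multinomial likelihood: each posterior αⱼ = prior αⱼ + observed count nⱼ.
Posterior concentration: (21.9, 2.9, 13.9), total = 38.7.
P(next = R1 | data) = α_{R1}/Σα = 0.5659.

0.5659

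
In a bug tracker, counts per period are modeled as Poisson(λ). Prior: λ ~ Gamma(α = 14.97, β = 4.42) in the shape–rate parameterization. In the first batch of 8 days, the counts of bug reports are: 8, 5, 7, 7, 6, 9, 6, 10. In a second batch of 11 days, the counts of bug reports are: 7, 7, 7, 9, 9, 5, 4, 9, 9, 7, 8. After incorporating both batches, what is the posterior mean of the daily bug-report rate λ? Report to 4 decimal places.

With a Gamma(shape α, rate β) prior, the Poisson likelihood is conjugate: the posterior is Gamma(α + ΣXᵢ, β + n).
Batch 1: sum of counts S = 58 over n = 8 days.
After batch 1: Gamma(α+S, β+n) = Gamma(14.97+58, 4.42+8) = Gamma(72.97, 12.42).
Batch 2: sum of counts S = 81 over n = 11 days.
After batch 2: Gamma(α+S, β+n) = Gamma(72.97+81, 12.42+11) = Gamma(153.97, 23.42).
Posterior mean = α/β = 153.97/23.42 = 6.5743.

6.5743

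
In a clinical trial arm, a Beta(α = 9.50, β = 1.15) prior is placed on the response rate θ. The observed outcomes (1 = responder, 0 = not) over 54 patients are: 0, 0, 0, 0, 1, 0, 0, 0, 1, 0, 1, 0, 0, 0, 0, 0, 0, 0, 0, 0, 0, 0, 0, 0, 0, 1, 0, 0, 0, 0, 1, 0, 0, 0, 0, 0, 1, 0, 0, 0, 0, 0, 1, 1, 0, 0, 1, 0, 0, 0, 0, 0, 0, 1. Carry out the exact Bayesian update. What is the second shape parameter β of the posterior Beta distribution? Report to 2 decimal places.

45.15

The Beta prior is conjugate to a Binomial/Bernoulli likelihood; the update adds successes to α and failures to β.
Posterior: Beta(α+k, β+n−k) = Beta(9.50+10, 1.15+44) = Beta(19.50, 45.15).
Posterior β = 45.15.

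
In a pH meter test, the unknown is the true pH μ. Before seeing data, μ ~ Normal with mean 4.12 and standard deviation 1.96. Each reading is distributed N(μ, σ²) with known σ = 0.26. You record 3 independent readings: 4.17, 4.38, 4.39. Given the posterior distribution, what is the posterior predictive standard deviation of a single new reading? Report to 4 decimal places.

0.3000

For Normal data with known variance σ², a Normal(μ₀, σ₀²) prior on μ is conjugate. Posterior precision = 1/σ₀² + n/σ²; posterior mean is the precision-weighted average of μ₀ and x̄.
σ₀² = 1.96² = 3.8416, σ² = 0.26² = 0.0676; σ² + n·σ₀² = 0.0676 + 3·3.8416 = 11.5924.
Posterior precision = 1/σ₀² + n/σ² = 1/3.8416 + 3/0.0676 = (σ² + n·σ₀²)/(σ₀²σ²) = 11.5924/(3.8416·0.0676); posterior variance σₙ² = σ₀²σ²/(σ² + n·σ₀²) = 3.8416·0.0676/11.5924 = 0.022402.
Predictive variance for one new observation = σₙ² + σ² = 3.8416·0.0676/11.5924 + 0.0676 = σ²·(σ₀² + 11.5924)/11.5924 = 0.0676·15.434/11.5924 = 0.090002; SD = √(0.0676·15.434/11.5924) = 0.3000.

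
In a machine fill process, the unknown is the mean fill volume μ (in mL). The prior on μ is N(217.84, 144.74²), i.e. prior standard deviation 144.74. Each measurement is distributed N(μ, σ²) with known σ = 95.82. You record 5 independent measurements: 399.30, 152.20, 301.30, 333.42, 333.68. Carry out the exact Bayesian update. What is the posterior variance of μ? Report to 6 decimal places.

1688.309620

For Normal data with known variance σ², a Normal(μ₀, σ₀²) prior on μ is conjugate. Posterior precision = 1/σ₀² + n/σ²; posterior mean is the precision-weighted average of μ₀ and x̄.
σ₀² = 144.74² = 20949.6676, σ² = 95.82² = 9181.4724; σ² + n·σ₀² = 9181.4724 + 5·20949.6676 = 113929.8104.
Posterior precision = 1/σ₀² + n/σ² = 1/20949.6676 + 5/9181.4724 = (σ² + n·σ₀²)/(σ₀²σ²) = 113929.8104/(20949.6676·9181.4724); posterior variance σₙ² = σ₀²σ²/(σ² + n·σ₀²) = 20949.6676·9181.4724/113929.8104 = 1688.309620.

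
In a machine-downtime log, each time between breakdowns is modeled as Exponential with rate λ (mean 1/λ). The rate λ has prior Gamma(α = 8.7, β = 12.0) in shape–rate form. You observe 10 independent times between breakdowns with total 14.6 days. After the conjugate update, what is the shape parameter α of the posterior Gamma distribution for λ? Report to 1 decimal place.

18.7

With a Gamma(shape α, rate β) prior on the exponential rate λ, the posterior after n observations with total T = Σxᵢ is Gamma(α+n, β+T).
Posterior: Gamma(8.7+10, 12.0+14.6) = Gamma(18.7, 26.6).
Posterior α = 18.7.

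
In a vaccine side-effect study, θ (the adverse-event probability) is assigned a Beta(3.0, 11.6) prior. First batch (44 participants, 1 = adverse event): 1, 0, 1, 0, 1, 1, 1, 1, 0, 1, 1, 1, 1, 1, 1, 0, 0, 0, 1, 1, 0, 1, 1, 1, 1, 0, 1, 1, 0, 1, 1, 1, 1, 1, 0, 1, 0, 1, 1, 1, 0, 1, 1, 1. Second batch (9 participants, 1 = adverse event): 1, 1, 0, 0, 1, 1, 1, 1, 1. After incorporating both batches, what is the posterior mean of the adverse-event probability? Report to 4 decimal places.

The Beta prior is conjugate to a Binomial/Bernoulli likelihood; the update adds successes to α and failures to β.
After batch 1: Beta(3.0+32, 11.6+12) = Beta(35.0, 23.6).
After batch 2: Beta(35.0+7, 23.6+2) = Beta(42.0, 25.6).
Posterior mean = α/(α+β) = 42.0/67.6 = 0.6213.

0.6213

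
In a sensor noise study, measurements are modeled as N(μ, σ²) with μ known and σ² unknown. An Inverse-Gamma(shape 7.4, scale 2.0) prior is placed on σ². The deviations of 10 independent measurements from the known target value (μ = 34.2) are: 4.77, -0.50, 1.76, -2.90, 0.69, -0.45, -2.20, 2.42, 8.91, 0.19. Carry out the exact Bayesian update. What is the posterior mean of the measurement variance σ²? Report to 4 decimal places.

With known mean μ and an Inverse-Gamma(α, β) prior on σ², the Normal likelihood is conjugate: posterior is Inv-Gamma(α + n/2, β + Σ(xᵢ−μ)²/2).
Σ(xᵢ−μ)² = (4.77)² + (-0.50)² + (1.76)² + (-2.90)² + (0.69)² + (-0.45)² + (-2.20)² + (2.42)² + (8.91)² + (0.19)² = 125.3097.
Posterior: Inv-Gamma(7.4 + 10/2, 2.0 + 125.3097/2) = Inv-Gamma(12.40, 64.65485).
E[σ²|data] = β/(α−1) = 64.65485/11.40 = 5.6715.

5.6715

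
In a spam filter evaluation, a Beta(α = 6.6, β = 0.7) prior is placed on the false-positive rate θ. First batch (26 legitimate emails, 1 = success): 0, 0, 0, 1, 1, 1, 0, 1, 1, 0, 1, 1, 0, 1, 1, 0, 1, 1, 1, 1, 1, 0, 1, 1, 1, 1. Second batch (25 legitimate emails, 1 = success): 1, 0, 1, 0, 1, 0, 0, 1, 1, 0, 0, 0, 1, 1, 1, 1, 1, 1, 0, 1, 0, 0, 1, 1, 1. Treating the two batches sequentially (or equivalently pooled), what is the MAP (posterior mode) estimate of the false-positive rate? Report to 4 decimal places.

0.6856

The Beta prior is conjugate to a Binomial/Bernoulli likelihood; the update adds successes to α and failures to β.
After batch 1: Beta(6.6+18, 0.7+8) = Beta(24.6, 8.7).
After batch 2: Beta(24.6+15, 8.7+10) = Beta(39.6, 18.7).
Mode of Beta(a,b) for a,b>1 is (a−1)/(a+b−2) = 38.6/56.3 = 0.6856.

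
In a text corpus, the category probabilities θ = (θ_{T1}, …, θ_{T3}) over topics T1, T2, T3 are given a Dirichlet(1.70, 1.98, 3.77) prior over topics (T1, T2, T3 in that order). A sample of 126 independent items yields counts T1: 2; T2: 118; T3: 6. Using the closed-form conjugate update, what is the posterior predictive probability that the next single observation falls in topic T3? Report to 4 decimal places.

0.0732

The Dirichlet prior is conjugate to the Multinomial likelihood: each posterior αⱼ = prior αⱼ + observed count nⱼ.
Posterior concentration: (3.70, 119.98, 9.77), total = 133.45.
P(next = T3 | data) = α_{T3}/Σα = 0.0732.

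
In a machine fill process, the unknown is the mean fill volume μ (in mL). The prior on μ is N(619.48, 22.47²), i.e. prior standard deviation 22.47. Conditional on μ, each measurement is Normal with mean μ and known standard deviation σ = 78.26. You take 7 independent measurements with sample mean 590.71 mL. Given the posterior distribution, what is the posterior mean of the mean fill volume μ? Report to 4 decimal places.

608.9528

For Normal data with known variance σ², a Normal(μ₀, σ₀²) prior on μ is conjugate. Posterior precision = 1/σ₀² + n/σ²; posterior mean is the precision-weighted average of μ₀ and x̄.
n·x̄ = 7·590.71 = 4134.97.
σ₀² = 22.47² = 504.9009, σ² = 78.26² = 6124.6276; σ² + n·σ₀² = 6124.6276 + 7·504.9009 = 9658.9339.
Posterior mean = (μ₀/σ₀² + n·x̄/σ²)/(1/σ₀² + n/σ²) = (σ²·μ₀ + σ₀²·n·x̄)/(σ² + n·σ₀²) = (6124.6276·619.48 + 504.9009·4134.97)/9658.9339 = 5881834.380121/9658.9339 = 608.9528.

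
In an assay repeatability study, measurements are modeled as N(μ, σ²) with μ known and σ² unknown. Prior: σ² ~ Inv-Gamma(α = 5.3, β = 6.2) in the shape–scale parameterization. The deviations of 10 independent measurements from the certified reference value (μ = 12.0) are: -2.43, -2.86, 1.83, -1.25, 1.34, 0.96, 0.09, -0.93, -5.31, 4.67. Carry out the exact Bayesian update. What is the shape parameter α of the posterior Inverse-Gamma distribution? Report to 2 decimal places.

With known mean μ and an Inverse-Gamma(α, β) prior on σ², the Normal likelihood is conjugate: posterior is Inv-Gamma(α + n/2, β + Σ(xᵢ−μ)²/2).
Σ(xᵢ−μ)² = (-2.43)² + (-2.86)² + (1.83)² + (-1.25)² + (1.34)² + (0.96)² + (0.09)² + (-0.93)² + (-5.31)² + (4.67)² = 72.5911.
Posterior: Inv-Gamma(5.3 + 10/2, 6.2 + 72.5911/2) = Inv-Gamma(10.30, 42.49555).
Posterior α = 10.30.

10.30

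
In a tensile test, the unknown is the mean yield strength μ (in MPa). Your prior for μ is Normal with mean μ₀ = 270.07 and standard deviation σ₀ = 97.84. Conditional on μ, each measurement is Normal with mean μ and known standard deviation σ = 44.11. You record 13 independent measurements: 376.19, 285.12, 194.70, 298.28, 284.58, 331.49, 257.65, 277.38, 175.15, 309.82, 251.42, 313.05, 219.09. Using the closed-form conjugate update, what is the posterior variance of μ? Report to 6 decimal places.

147.364578

For Normal data with known variance σ², a Normal(μ₀, σ₀²) prior on μ is conjugate. Posterior precision = 1/σ₀² + n/σ²; posterior mean is the precision-weighted average of μ₀ and x̄.
σ₀² = 97.84² = 9572.6656, σ² = 44.11² = 1945.6921; σ² + n·σ₀² = 1945.6921 + 13·9572.6656 = 126390.3449.
Posterior precision = 1/σ₀² + n/σ² = 1/9572.6656 + 13/1945.6921 = (σ² + n·σ₀²)/(σ₀²σ²) = 126390.3449/(9572.6656·1945.6921); posterior variance σₙ² = σ₀²σ²/(σ² + n·σ₀²) = 9572.6656·1945.6921/126390.3449 = 147.364578.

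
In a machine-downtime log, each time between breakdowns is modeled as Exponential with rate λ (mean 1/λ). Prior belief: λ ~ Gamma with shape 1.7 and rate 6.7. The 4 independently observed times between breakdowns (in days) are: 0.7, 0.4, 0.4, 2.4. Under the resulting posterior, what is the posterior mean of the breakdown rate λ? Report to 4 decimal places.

With a Gamma(shape α, rate β) prior on the exponential rate λ, the posterior after n observations with total T = Σxᵢ is Gamma(α+n, β+T).
Sum of observations T = 3.9 days; n = 4.
Posterior: Gamma(1.7+4, 6.7+3.9) = Gamma(5.7, 10.6).
Posterior mean of λ = α/β = 5.7/10.6 = 0.5377.

0.5377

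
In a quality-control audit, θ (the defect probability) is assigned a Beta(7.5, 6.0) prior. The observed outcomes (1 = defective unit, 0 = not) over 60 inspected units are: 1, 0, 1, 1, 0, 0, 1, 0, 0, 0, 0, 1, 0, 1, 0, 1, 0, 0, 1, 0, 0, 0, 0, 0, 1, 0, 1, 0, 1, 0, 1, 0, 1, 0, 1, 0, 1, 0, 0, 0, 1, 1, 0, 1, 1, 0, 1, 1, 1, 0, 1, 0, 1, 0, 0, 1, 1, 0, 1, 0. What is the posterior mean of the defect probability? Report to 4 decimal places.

0.4694

The Beta prior is conjugate to a Binomial/Bernoulli likelihood; the update adds successes to α and failures to β.
Posterior: Beta(α+k, β+n−k) = Beta(7.5+27, 6.0+33) = Beta(34.5, 39.0).
Posterior mean = α/(α+β) = 34.5/73.5 = 0.4694.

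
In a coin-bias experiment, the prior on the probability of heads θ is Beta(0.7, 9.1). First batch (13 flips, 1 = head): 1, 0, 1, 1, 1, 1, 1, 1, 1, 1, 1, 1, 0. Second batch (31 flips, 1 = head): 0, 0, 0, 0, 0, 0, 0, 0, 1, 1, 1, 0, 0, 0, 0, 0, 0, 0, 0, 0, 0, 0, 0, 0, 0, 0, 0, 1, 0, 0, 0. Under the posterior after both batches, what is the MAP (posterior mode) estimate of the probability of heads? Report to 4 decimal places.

0.2838

The Beta prior is conjugate to a Binomial/Bernoulli likelihood; the update adds successes to α and failures to β.
After batch 1: Beta(0.7+11, 9.1+2) = Beta(11.7, 11.1).
After batch 2: Beta(11.7+4, 11.1+27) = Beta(15.7, 38.1).
Mode of Beta(a,b) for a,b>1 is (a−1)/(a+b−2) = 14.7/51.8 = 0.2838.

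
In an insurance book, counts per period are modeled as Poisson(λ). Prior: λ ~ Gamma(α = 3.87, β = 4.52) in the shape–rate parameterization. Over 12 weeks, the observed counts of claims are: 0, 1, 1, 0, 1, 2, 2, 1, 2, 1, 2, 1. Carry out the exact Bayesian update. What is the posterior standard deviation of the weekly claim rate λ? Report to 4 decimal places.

With a Gamma(shape α, rate β) prior, the Poisson likelihood is conjugate: the posterior is Gamma(α + ΣXᵢ, β + n).
Sum of counts S = 14 over n = 12 weeks.
Posterior: Gamma(α+S, β+n) = Gamma(3.87+14, 4.52+12) = Gamma(17.87, 16.52).
SD = √α/β = √17.87/16.52 = 0.2559.

0.2559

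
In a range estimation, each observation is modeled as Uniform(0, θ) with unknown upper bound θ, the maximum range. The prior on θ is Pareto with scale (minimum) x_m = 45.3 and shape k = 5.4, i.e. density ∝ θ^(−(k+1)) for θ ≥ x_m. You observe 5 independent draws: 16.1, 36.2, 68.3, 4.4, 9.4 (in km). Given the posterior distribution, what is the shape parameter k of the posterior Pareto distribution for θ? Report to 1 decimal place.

A Pareto(scale x_m, shape k) prior on the upper bound θ of Uniform(0, θ) is conjugate: posterior is Pareto(max(x_m, max xᵢ), k + n).
Sample maximum = 68.3; prior scale x_m = 45.3 → posterior scale = max = 68.3.
Posterior shape = 5.4 + 5 = 10.4.
Posterior shape k = 10.4.

10.4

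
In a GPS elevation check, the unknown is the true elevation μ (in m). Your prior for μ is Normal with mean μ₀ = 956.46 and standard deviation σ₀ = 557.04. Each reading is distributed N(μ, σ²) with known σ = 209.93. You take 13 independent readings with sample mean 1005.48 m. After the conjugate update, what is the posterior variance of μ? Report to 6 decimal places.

For Normal data with known variance σ², a Normal(μ₀, σ₀²) prior on μ is conjugate. Posterior precision = 1/σ₀² + n/σ²; posterior mean is the precision-weighted average of μ₀ and x̄.
σ₀² = 557.04² = 310293.5616, σ² = 209.93² = 44070.6049; σ² + n·σ₀² = 44070.6049 + 13·310293.5616 = 4077886.9057.
Posterior precision = 1/σ₀² + n/σ² = 1/310293.5616 + 13/44070.6049 = (σ² + n·σ₀²)/(σ₀²σ²) = 4077886.9057/(310293.5616·44070.6049); posterior variance σₙ² = σ₀²σ²/(σ² + n·σ₀²) = 310293.5616·44070.6049/4077886.9057 = 3353.409565.

3353.409565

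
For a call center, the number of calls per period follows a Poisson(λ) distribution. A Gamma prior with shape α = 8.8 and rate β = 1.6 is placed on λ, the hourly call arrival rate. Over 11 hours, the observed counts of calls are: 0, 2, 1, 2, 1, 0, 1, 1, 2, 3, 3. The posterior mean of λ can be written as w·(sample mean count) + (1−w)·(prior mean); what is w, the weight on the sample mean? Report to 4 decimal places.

With a Gamma(shape α, rate β) prior, the Poisson likelihood is conjugate: the posterior is Gamma(α + ΣXᵢ, β + n).
Posterior mean = (α₀+S)/(β₀+n) = [n/(β₀+n)]·(S/n) + [β₀/(β₀+n)]·(α₀/β₀), so only n and β₀ enter the weight.
Weight on data w = n/(β₀+n) = 11/(1.6+11) = 11/12.6 = 0.8730.

0.8730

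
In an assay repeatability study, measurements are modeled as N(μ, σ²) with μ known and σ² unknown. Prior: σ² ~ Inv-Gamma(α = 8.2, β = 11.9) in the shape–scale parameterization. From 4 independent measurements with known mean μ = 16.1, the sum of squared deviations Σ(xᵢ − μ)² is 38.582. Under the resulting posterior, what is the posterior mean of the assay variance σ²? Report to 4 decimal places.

With known mean μ and an Inverse-Gamma(α, β) prior on σ², the Normal likelihood is conjugate: posterior is Inv-Gamma(α + n/2, β + Σ(xᵢ−μ)²/2).
Posterior: Inv-Gamma(8.2 + 4/2, 11.9 + 38.582/2) = Inv-Gamma(10.20, 31.1910).
E[σ²|data] = β/(α−1) = 31.1910/9.20 = 3.3903.

3.3903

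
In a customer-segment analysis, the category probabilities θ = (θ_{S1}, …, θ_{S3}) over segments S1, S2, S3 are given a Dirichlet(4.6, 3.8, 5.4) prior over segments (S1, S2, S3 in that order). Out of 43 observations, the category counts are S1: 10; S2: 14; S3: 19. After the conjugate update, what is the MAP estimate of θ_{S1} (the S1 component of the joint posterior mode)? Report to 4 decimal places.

0.2528

The Dirichlet prior is conjugate to the Multinomial likelihood: each posterior αⱼ = prior αⱼ + observed count nⱼ.
Posterior concentration: (14.6, 17.8, 24.4), total = 56.8.
Joint mode component: (α_{S1}−1)/(Σα−K) = 13.6/53.8 = 0.2528.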